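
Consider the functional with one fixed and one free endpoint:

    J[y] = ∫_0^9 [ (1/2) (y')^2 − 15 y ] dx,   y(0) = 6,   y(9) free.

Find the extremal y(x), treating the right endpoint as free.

The Lagrangian L = (1/2) (y')^2 − 15 y gives
    ∂L/∂y = −15,   ∂L/∂y' = y'.
Euler-Lagrange: d/dx(y') − (−15) = 0, i.e. y'' + 15 = 0, so
    y(x) = −(15/2) x^2 + C1 x + C2.
Fixed left endpoint y(0) = 6 ⇒ C2 = 6.
The right endpoint x = 9 is free, so the natural (transversality) condition is ∂L/∂y' |_{x=9} = 0, i.e. y'(9) = 0.
Compute y'(x) = −15 x + C1, so y'(9) = −135 + C1 = 0 ⇒ C1 = 135.
Therefore the extremal is
    y(x) = −(15/2) x^2 + 135 x + 6.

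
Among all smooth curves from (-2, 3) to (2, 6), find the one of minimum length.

Arc-length functional: J[y] = ∫ sqrt(1 + (y')^2) dx.
Lagrangian L = sqrt(1 + (y')^2) has no explicit y dependence, so ∂L/∂y = 0 and the Euler-Lagrange equation gives
    d/dx( y' / sqrt(1 + (y')^2) ) = 0  ⇒  y' / sqrt(1 + (y')^2) = const.
Hence y' is constant, so y(x) is affine.
Fitting the endpoints (-2, 3) and (2, 6):
    slope m = (6 − 3) / (2 − (-2)) = 3/4,
    intercept c = 3 − m·(-2) = 9/2.
Extremal: y(x) = (3/4) x + 9/2.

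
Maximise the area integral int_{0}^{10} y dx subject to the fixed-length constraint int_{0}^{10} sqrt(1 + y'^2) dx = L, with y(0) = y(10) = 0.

Set up the augmented Lagrangian using a multiplier λ for the length constraint:
    F(y, y') = y − λ sqrt(1 + y'^2).
F has no explicit x dependence, so the Beltrami identity yields a first integral
    F − y' ∂F/∂y' = C.
Compute ∂F/∂y' = −λ y' / sqrt(1 + y'^2). Then
    y − λ sqrt(1 + y'^2) + λ y'^2 / sqrt(1 + y'^2) = C
    ⇒  y − λ / sqrt(1 + y'^2) = C.
Solving for y' and integrating gives
    (x − a)^2 + (y − b)^2 = λ^2,
a circular arc of radius λ. The constants a, b are determined by the endpoint conditions y(0) = y(10) = 0, and λ is fixed implicitly by the length constraint
    ∫_{0}^{10} sqrt(1 + y'^2) dx = L.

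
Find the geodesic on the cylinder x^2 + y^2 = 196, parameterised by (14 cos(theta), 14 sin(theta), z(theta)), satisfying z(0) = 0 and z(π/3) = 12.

Parameterise the cylinder of radius R = 14 as
    r(θ) = (14 cos θ, 14 sin θ, z(θ)).
The arc-length element is
    ds = sqrt(196 + (dz/dθ)^2) dθ,
so the Lagrangian is L = sqrt(196 + z'^2).
L depends on z' only, not on z or θ, so ∂L/∂z = 0 and
    ∂L/∂z' = z' / sqrt(196 + z'^2).
The Euler-Lagrange equation gives
    d/dθ( z' / sqrt(196 + z'^2) ) = 0,
so z' is constant. Integrating once:
    z(θ) = a θ + b,
a helix on the cylinder (a straight line when the cylinder is unrolled). The constants a, b are determined by the endpoint conditions.
With endpoint conditions z(0) = 0 and z(π/3) = 12: from z(0) = b we get b = 0, and a·π/3 + 0 = 12 gives a = 36/π, so
    z(θ) = (36/π) θ.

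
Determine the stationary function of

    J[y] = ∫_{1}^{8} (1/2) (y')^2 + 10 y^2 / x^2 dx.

The Lagrangian is L = (1/2) (y')^2 + 10 y^2 / x^2.
Compute ∂L/∂y = 20y/x^2, ∂L/∂y' = y'.
The Euler-Lagrange equation d/dx(∂L/∂y') − ∂L/∂y = 0 reduces to
    y'' − 20/x^2 · y = 0  (x > 0).
Its general solution is
    y(x) = A x^5 + B x^(-4),
with A, B fixed by the endpoint conditions.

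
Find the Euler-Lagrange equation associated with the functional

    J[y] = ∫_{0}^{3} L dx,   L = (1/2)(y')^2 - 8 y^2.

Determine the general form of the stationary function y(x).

The Lagrangian is L = (1/2)(y')^2 - 8 y^2.
∂L/∂y = -16y.
∂L/∂y' = y'.
The Euler-Lagrange equation d/dx(∂L/∂y') − ∂L/∂y = 0 becomes:
    y'' + 16 y = 0
General solution: y(x) = A sin(4x) + B cos(4x), where A and B are arbitrary constants fixed by the endpoint conditions.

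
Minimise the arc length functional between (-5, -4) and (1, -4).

Arc-length functional: J[y] = ∫ sqrt(1 + (y')^2) dx.
Lagrangian L = sqrt(1 + (y')^2) has no explicit y dependence, so ∂L/∂y = 0 and the Euler-Lagrange equation gives
    d/dx( y' / sqrt(1 + (y')^2) ) = 0  ⇒  y' / sqrt(1 + (y')^2) = const.
Hence y' is constant, so y(x) is affine.
Fitting the endpoints (-5, -4) and (1, -4):
    slope m = ((-4) − (-4)) / (1 − (-5)) = 0,
    intercept c = (-4) − m·(-5) = -4.
Extremal: y(x) = -4.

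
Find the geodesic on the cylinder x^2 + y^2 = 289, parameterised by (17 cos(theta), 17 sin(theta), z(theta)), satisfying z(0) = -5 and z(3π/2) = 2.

Parameterise the cylinder of radius R = 17 as
    r(θ) = (17 cos θ, 17 sin θ, z(θ)).
The arc-length element is
    ds = sqrt(289 + (dz/dθ)^2) dθ,
so the Lagrangian is L = sqrt(289 + z'^2).
L depends on z' only, not on z or θ, so ∂L/∂z = 0 and
    ∂L/∂z' = z' / sqrt(289 + z'^2).
The Euler-Lagrange equation gives
    d/dθ( z' / sqrt(289 + z'^2) ) = 0,
so z' is constant. Integrating once:
    z(θ) = a θ + b,
a helix on the cylinder (a straight line when the cylinder is unrolled). The constants a, b are determined by the endpoint conditions.
With endpoint conditions z(0) = -5 and z(3π/2) = 2: from z(0) = b we get b = -5, and a·3π/2 + -5 = 2 gives a = 14/(3π), so
    z(θ) = (14/(3π)) θ − 5.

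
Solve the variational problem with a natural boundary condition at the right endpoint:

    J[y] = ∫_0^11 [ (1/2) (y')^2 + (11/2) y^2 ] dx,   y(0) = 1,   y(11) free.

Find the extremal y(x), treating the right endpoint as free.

The Lagrangian L = (1/2) (y')^2 + (11/2) y^2 gives
    ∂L/∂y = 11 y,   ∂L/∂y' = y'.
Euler-Lagrange: y'' − 11 y = 0.
With k = sqrt(11), the general solution is
    y(x) = A cosh(sqrt(11) x) + B sinh(sqrt(11) x).
Fixed left endpoint y(0) = 1 ⇒ A = 1.
The right endpoint x = 11 is free, so the natural (transversality) condition is ∂L/∂y' |_{x=11} = 0, i.e. y'(11) = 0.
Compute y'(x) = A k sinh(k x) + B k cosh(k x), so
    y'(11) = A k sinh(k·11) + B k cosh(k·11) = 0
    ⇒ B = −A tanh(k·11) = − tanh(sqrt(11)·11).
Therefore the extremal is
    y(x) = cosh(sqrt(11) x) − tanh(sqrt(11)·11) sinh(sqrt(11) x).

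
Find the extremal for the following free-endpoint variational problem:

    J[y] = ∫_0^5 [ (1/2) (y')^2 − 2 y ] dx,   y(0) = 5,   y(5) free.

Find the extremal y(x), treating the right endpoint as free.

The Lagrangian L = (1/2) (y')^2 − 2 y gives
    ∂L/∂y = −2,   ∂L/∂y' = y'.
Euler-Lagrange: d/dx(y') − (−2) = 0, i.e. y'' + 2 = 0, so
    y(x) = −(2/2) x^2 + C1 x + C2.
Fixed left endpoint y(0) = 5 ⇒ C2 = 5.
The right endpoint x = 5 is free, so the natural (transversality) condition is ∂L/∂y' |_{x=5} = 0, i.e. y'(5) = 0.
Compute y'(x) = −2 x + C1, so y'(5) = −10 + C1 = 0 ⇒ C1 = 10.
Therefore the extremal is
    y(x) = −x^2 + 10 x + 5.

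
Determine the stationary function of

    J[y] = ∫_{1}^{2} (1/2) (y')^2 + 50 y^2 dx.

The Lagrangian is L = (1/2) (y')^2 + 50 y^2.
Compute ∂L/∂y = 100y, ∂L/∂y' = y'.
The Euler-Lagrange equation d/dx(∂L/∂y') − ∂L/∂y = 0 reduces to
    y'' − 100 y = 0.
Its general solution is
    y(x) = A e^(10x) + B e^(−10x),
with A, B fixed by the endpoint conditions.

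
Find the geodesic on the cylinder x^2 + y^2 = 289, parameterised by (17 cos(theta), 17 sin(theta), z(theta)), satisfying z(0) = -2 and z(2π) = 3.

Parameterise the cylinder of radius R = 17 as
    r(θ) = (17 cos θ, 17 sin θ, z(θ)).
The arc-length element is
    ds = sqrt(289 + (dz/dθ)^2) dθ,
so the Lagrangian is L = sqrt(289 + z'^2).
L depends on z' only, not on z or θ, so ∂L/∂z = 0 and
    ∂L/∂z' = z' / sqrt(289 + z'^2).
The Euler-Lagrange equation gives
    d/dθ( z' / sqrt(289 + z'^2) ) = 0,
so z' is constant. Integrating once:
    z(θ) = a θ + b,
a helix on the cylinder (a straight line when the cylinder is unrolled). The constants a, b are determined by the endpoint conditions.
With endpoint conditions z(0) = -2 and z(2π) = 3: from z(0) = b we get b = -2, and a·2π + -2 = 3 gives a = 5/(2π), so
    z(θ) = (5/(2π)) θ − 2.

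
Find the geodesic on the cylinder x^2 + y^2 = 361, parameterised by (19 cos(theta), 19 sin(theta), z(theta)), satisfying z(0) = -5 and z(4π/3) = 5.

Parameterise the cylinder of radius R = 19 as
    r(θ) = (19 cos θ, 19 sin θ, z(θ)).
The arc-length element is
    ds = sqrt(361 + (dz/dθ)^2) dθ,
so the Lagrangian is L = sqrt(361 + z'^2).
L depends on z' only, not on z or θ, so ∂L/∂z = 0 and
    ∂L/∂z' = z' / sqrt(361 + z'^2).
The Euler-Lagrange equation gives
    d/dθ( z' / sqrt(361 + z'^2) ) = 0,
so z' is constant. Integrating once:
    z(θ) = a θ + b,
a helix on the cylinder (a straight line when the cylinder is unrolled). The constants a, b are determined by the endpoint conditions.
With endpoint conditions z(0) = -5 and z(4π/3) = 5: from z(0) = b we get b = -5, and a·4π/3 + -5 = 5 gives a = 15/(2π), so
    z(θ) = (15/(2π)) θ − 5.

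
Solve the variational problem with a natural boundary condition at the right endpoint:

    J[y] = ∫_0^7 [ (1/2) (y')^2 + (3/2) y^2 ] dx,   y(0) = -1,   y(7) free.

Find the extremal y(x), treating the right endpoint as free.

The Lagrangian L = (1/2) (y')^2 + (3/2) y^2 gives
    ∂L/∂y = 3 y,   ∂L/∂y' = y'.
Euler-Lagrange: y'' − 3 y = 0.
With k = sqrt(3), the general solution is
    y(x) = A cosh(sqrt(3) x) + B sinh(sqrt(3) x).
Fixed left endpoint y(0) = -1 ⇒ A = -1.
The right endpoint x = 7 is free, so the natural (transversality) condition is ∂L/∂y' |_{x=7} = 0, i.e. y'(7) = 0.
Compute y'(x) = A k sinh(k x) + B k cosh(k x), so
    y'(7) = A k sinh(k·7) + B k cosh(k·7) = 0
    ⇒ B = −A tanh(k·7) = tanh(sqrt(3)·7).
Therefore the extremal is
    y(x) = −cosh(sqrt(3) x) + tanh(sqrt(3)·7) sinh(sqrt(3) x).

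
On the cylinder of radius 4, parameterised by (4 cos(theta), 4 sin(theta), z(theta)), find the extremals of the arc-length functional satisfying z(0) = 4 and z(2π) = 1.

Parameterise the cylinder of radius R = 4 as
    r(θ) = (4 cos θ, 4 sin θ, z(θ)).
The arc-length element is
    ds = sqrt(16 + (dz/dθ)^2) dθ,
so the Lagrangian is L = sqrt(16 + z'^2).
L depends on z' only, not on z or θ, so ∂L/∂z = 0 and
    ∂L/∂z' = z' / sqrt(16 + z'^2).
The Euler-Lagrange equation gives
    d/dθ( z' / sqrt(16 + z'^2) ) = 0,
so z' is constant. Integrating once:
    z(θ) = a θ + b,
a helix on the cylinder (a straight line when the cylinder is unrolled). The constants a, b are determined by the endpoint conditions.
With endpoint conditions z(0) = 4 and z(2π) = 1: from z(0) = b we get b = 4, and a·2π + 4 = 1 gives a = -3/(2π), so
    z(θ) = (-3/(2π)) θ + 4.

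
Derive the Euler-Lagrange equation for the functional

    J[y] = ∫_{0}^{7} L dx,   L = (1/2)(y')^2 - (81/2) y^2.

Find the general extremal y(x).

The Lagrangian is L = (1/2)(y')^2 - (81/2) y^2.
∂L/∂y = -81y.
∂L/∂y' = y'.
The Euler-Lagrange equation d/dx(∂L/∂y') − ∂L/∂y = 0 becomes:
    y'' + 81 y = 0
General solution: y(x) = A sin(9x) + B cos(9x), where A and B are arbitrary constants fixed by the endpoint conditions.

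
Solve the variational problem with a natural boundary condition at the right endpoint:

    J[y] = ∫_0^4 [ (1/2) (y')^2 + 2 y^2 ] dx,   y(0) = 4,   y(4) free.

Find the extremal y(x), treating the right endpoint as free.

The Lagrangian L = (1/2) (y')^2 + 2 y^2 gives
    ∂L/∂y = 4 y,   ∂L/∂y' = y'.
Euler-Lagrange: y'' − 4 y = 0.
With k = 2, the general solution is
    y(x) = A cosh(2 x) + B sinh(2 x).
Fixed left endpoint y(0) = 4 ⇒ A = 4.
The right endpoint x = 4 is free, so the natural (transversality) condition is ∂L/∂y' |_{x=4} = 0, i.e. y'(4) = 0.
Compute y'(x) = A k sinh(k x) + B k cosh(k x), so
    y'(4) = A k sinh(k·4) + B k cosh(k·4) = 0
    ⇒ B = −A tanh(k·4) = − 4 tanh(2·4).
Therefore the extremal is
    y(x) = 4 cosh(2 x) − 4 tanh(2·4) sinh(2 x).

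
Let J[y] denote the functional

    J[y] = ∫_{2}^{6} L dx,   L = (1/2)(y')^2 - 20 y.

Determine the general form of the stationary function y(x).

The Lagrangian is L = (1/2)(y')^2 - 20 y.
∂L/∂y = -20.
∂L/∂y' = y'.
The Euler-Lagrange equation d/dx(∂L/∂y') − ∂L/∂y = 0 becomes:
    y'' + 20 = 0
General solution: y(x) = -10 x^2 + A x + B, where A and B are arbitrary constants fixed by the endpoint conditions.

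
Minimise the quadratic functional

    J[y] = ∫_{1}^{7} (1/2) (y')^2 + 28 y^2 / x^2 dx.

The Lagrangian is L = (1/2) (y')^2 + 28 y^2 / x^2.
Compute ∂L/∂y = 56y/x^2, ∂L/∂y' = y'.
The Euler-Lagrange equation d/dx(∂L/∂y') − ∂L/∂y = 0 reduces to
    y'' − 56/x^2 · y = 0  (x > 0).
Its general solution is
    y(x) = A x^8 + B x^(-7),
with A, B fixed by the endpoint conditions.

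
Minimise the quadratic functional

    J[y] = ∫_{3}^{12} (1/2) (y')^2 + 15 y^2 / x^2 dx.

The Lagrangian is L = (1/2) (y')^2 + 15 y^2 / x^2.
Compute ∂L/∂y = 30y/x^2, ∂L/∂y' = y'.
The Euler-Lagrange equation d/dx(∂L/∂y') − ∂L/∂y = 0 reduces to
    y'' − 30/x^2 · y = 0  (x > 0).
Its general solution is
    y(x) = A x^6 + B x^(-5),
with A, B fixed by the endpoint conditions.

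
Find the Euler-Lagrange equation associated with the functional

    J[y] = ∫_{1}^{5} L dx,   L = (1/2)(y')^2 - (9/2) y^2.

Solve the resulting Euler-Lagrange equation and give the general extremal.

The Lagrangian is L = (1/2)(y')^2 - (9/2) y^2.
∂L/∂y = -9y.
∂L/∂y' = y'.
The Euler-Lagrange equation d/dx(∂L/∂y') − ∂L/∂y = 0 becomes:
    y'' + 9 y = 0
General solution: y(x) = A sin(3x) + B cos(3x), where A and B are arbitrary constants fixed by the endpoint conditions.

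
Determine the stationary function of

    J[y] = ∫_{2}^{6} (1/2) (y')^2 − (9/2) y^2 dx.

The Lagrangian is L = (1/2) (y')^2 − (9/2) y^2.
Compute ∂L/∂y = -9y, ∂L/∂y' = y'.
The Euler-Lagrange equation d/dx(∂L/∂y') − ∂L/∂y = 0 reduces to
    y'' + 9 y = 0.
Its general solution is
    y(x) = A sin(3x) + B cos(3x),
with A, B fixed by the endpoint conditions.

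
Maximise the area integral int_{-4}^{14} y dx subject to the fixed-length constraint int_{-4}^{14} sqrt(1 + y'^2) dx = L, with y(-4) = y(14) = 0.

Set up the augmented Lagrangian using a multiplier λ for the length constraint:
    F(y, y') = y − λ sqrt(1 + y'^2).
F has no explicit x dependence, so the Beltrami identity yields a first integral
    F − y' ∂F/∂y' = C.
Compute ∂F/∂y' = −λ y' / sqrt(1 + y'^2). Then
    y − λ sqrt(1 + y'^2) + λ y'^2 / sqrt(1 + y'^2) = C
    ⇒  y − λ / sqrt(1 + y'^2) = C.
Solving for y' and integrating gives
    (x − a)^2 + (y − b)^2 = λ^2,
a circular arc of radius λ. The constants a, b are determined by the endpoint conditions y(-4) = y(14) = 0, and λ is fixed implicitly by the length constraint
    ∫_{-4}^{14} sqrt(1 + y'^2) dx = L.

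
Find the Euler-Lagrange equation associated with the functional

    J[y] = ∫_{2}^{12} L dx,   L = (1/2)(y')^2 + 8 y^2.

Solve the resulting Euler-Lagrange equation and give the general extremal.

The Lagrangian is L = (1/2)(y')^2 + 8 y^2.
∂L/∂y = 16y.
∂L/∂y' = y'.
The Euler-Lagrange equation d/dx(∂L/∂y') − ∂L/∂y = 0 becomes:
    y'' - 16 y = 0
General solution: y(x) = A e^(4x) + B e^(-4x), where A and B are arbitrary constants fixed by the endpoint conditions.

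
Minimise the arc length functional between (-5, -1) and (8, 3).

Arc-length functional: J[y] = ∫ sqrt(1 + (y')^2) dx.
Lagrangian L = sqrt(1 + (y')^2) has no explicit y dependence, so ∂L/∂y = 0 and the Euler-Lagrange equation gives
    d/dx( y' / sqrt(1 + (y')^2) ) = 0  ⇒  y' / sqrt(1 + (y')^2) = const.
Hence y' is constant, so y(x) is affine.
Fitting the endpoints (-5, -1) and (8, 3):
    slope m = (3 − (-1)) / (8 − (-5)) = 4/13,
    intercept c = (-1) − m·(-5) = 7/13.
Extremal: y(x) = (4/13) x + 7/13.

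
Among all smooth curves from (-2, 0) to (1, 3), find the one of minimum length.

Arc-length functional: J[y] = ∫ sqrt(1 + (y')^2) dx.
Lagrangian L = sqrt(1 + (y')^2) has no explicit y dependence, so ∂L/∂y = 0 and the Euler-Lagrange equation gives
    d/dx( y' / sqrt(1 + (y')^2) ) = 0  ⇒  y' / sqrt(1 + (y')^2) = const.
Hence y' is constant, so y(x) is affine.
Fitting the endpoints (-2, 0) and (1, 3):
    slope m = (3 − 0) / (1 − (-2)) = 1,
    intercept c = 0 − m·(-2) = 2.
Extremal: y(x) = x + 2.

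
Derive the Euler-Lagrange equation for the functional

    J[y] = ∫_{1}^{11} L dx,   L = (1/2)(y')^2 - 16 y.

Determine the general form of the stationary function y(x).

The Lagrangian is L = (1/2)(y')^2 - 16 y.
∂L/∂y = -16.
∂L/∂y' = y'.
The Euler-Lagrange equation d/dx(∂L/∂y') − ∂L/∂y = 0 becomes:
    y'' + 16 = 0
General solution: y(x) = -8 x^2 + A x + B, where A and B are arbitrary constants fixed by the endpoint conditions.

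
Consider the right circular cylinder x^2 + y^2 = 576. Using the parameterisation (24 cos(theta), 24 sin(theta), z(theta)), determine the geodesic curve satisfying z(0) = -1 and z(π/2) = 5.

Parameterise the cylinder of radius R = 24 as
    r(θ) = (24 cos θ, 24 sin θ, z(θ)).
The arc-length element is
    ds = sqrt(576 + (dz/dθ)^2) dθ,
so the Lagrangian is L = sqrt(576 + z'^2).
L depends on z' only, not on z or θ, so ∂L/∂z = 0 and
    ∂L/∂z' = z' / sqrt(576 + z'^2).
The Euler-Lagrange equation gives
    d/dθ( z' / sqrt(576 + z'^2) ) = 0,
so z' is constant. Integrating once:
    z(θ) = a θ + b,
a helix on the cylinder (a straight line when the cylinder is unrolled). The constants a, b are determined by the endpoint conditions.
With endpoint conditions z(0) = -1 and z(π/2) = 5: from z(0) = b we get b = -1, and a·π/2 + -1 = 5 gives a = 12/π, so
    z(θ) = (12/π) θ − 1.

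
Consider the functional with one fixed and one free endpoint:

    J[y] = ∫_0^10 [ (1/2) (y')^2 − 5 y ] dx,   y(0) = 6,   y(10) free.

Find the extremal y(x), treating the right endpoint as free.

The Lagrangian L = (1/2) (y')^2 − 5 y gives
    ∂L/∂y = −5,   ∂L/∂y' = y'.
Euler-Lagrange: d/dx(y') − (−5) = 0, i.e. y'' + 5 = 0, so
    y(x) = −(5/2) x^2 + C1 x + C2.
Fixed left endpoint y(0) = 6 ⇒ C2 = 6.
The right endpoint x = 10 is free, so the natural (transversality) condition is ∂L/∂y' |_{x=10} = 0, i.e. y'(10) = 0.
Compute y'(x) = −5 x + C1, so y'(10) = −50 + C1 = 0 ⇒ C1 = 50.
Therefore the extremal is
    y(x) = −(5/2) x^2 + 50 x + 6.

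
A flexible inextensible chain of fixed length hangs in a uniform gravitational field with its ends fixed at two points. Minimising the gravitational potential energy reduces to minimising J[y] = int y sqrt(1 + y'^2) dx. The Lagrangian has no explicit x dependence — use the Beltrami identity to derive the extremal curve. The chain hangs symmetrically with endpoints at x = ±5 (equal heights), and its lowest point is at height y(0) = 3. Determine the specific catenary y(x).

The Lagrangian L(y, y') = y sqrt(1 + y'^2) has no explicit x dependence, so the Beltrami identity applies:
    L − y' ∂L/∂y' = C.
Compute ∂L/∂y' = y · y' / sqrt(1 + y'^2). Then
    L − y' ∂L/∂y'
    = y sqrt(1 + y'^2) − y · y'^2 / sqrt(1 + y'^2)
    = y (1 + y'^2 − y'^2) / sqrt(1 + y'^2)
    = y / sqrt(1 + y'^2) = C.
Squaring gives y^2 = C^2 (1 + y'^2), i.e.
    y'^2 = y^2 / C^2 − 1.
Separating variables,
    dy / sqrt(y^2 − C^2) = dx / C,
and integrating gives arccosh(y / C) = (x − a)/C, so
    y(x) = C cosh((x − a)/C),
the catenary. The constants C and a are fixed by the two endpoint conditions (and, for the hanging-chain problem, the length constraint selects C).
Now fit the given data. The endpoints x = ±5 are symmetric at equal height, so the catenary is even about its minimum: a = 0 and y(x) = C cosh(x/C). The lowest point is y(0) = C cosh(0) = C, and we are told y(0) = 3, so C = 3. Therefore
    y(x) = 3 cosh(x/3),
and at the endpoints
    y(±5) = 3 cosh(5/3).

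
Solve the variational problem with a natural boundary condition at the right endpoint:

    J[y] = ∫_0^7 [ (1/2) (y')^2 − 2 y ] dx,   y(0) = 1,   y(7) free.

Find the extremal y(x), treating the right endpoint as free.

The Lagrangian L = (1/2) (y')^2 − 2 y gives
    ∂L/∂y = −2,   ∂L/∂y' = y'.
Euler-Lagrange: d/dx(y') − (−2) = 0, i.e. y'' + 2 = 0, so
    y(x) = −(2/2) x^2 + C1 x + C2.
Fixed left endpoint y(0) = 1 ⇒ C2 = 1.
The right endpoint x = 7 is free, so the natural (transversality) condition is ∂L/∂y' |_{x=7} = 0, i.e. y'(7) = 0.
Compute y'(x) = −2 x + C1, so y'(7) = −14 + C1 = 0 ⇒ C1 = 14.
Therefore the extremal is
    y(x) = −x^2 + 14 x + 1.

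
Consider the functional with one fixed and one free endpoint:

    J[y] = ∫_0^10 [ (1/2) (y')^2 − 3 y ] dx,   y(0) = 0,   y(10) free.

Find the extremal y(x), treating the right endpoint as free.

The Lagrangian L = (1/2) (y')^2 − 3 y gives
    ∂L/∂y = −3,   ∂L/∂y' = y'.
Euler-Lagrange: d/dx(y') − (−3) = 0, i.e. y'' + 3 = 0, so
    y(x) = −(3/2) x^2 + C1 x + C2.
Fixed left endpoint y(0) = 0 ⇒ C2 = 0.
The right endpoint x = 10 is free, so the natural (transversality) condition is ∂L/∂y' |_{x=10} = 0, i.e. y'(10) = 0.
Compute y'(x) = −3 x + C1, so y'(10) = −30 + C1 = 0 ⇒ C1 = 30.
Therefore the extremal is
    y(x) = −(3/2) x^2 + 30 x.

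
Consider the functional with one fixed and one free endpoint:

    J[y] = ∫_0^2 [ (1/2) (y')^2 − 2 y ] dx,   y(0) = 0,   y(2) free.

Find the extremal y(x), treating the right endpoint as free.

The Lagrangian L = (1/2) (y')^2 − 2 y gives
    ∂L/∂y = −2,   ∂L/∂y' = y'.
Euler-Lagrange: d/dx(y') − (−2) = 0, i.e. y'' + 2 = 0, so
    y(x) = −(2/2) x^2 + C1 x + C2.
Fixed left endpoint y(0) = 0 ⇒ C2 = 0.
The right endpoint x = 2 is free, so the natural (transversality) condition is ∂L/∂y' |_{x=2} = 0, i.e. y'(2) = 0.
Compute y'(x) = −2 x + C1, so y'(2) = −4 + C1 = 0 ⇒ C1 = 4.
Therefore the extremal is
    y(x) = −x^2 + 4 x.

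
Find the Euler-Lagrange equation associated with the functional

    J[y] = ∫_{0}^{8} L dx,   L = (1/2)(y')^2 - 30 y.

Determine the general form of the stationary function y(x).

The Lagrangian is L = (1/2)(y')^2 - 30 y.
∂L/∂y = -30.
∂L/∂y' = y'.
The Euler-Lagrange equation d/dx(∂L/∂y') − ∂L/∂y = 0 becomes:
    y'' + 30 = 0
General solution: y(x) = -15 x^2 + A x + B, where A and B are arbitrary constants fixed by the endpoint conditions.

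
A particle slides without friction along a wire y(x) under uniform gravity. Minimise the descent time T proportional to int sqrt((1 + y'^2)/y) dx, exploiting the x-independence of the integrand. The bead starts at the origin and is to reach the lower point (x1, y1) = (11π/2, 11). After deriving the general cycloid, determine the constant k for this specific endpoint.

The Lagrangian L = sqrt((1 + y'^2) / y) has no explicit x dependence, so the Beltrami identity applies:
    L − y' ∂L/∂y' = C.
Compute ∂L/∂y' = y' / sqrt(y (1 + y'^2)).
Substitute:
    sqrt((1 + y'^2)/y) − y'·y' / sqrt(y (1 + y'^2))
    = (1 + y'^2) / sqrt(y (1 + y'^2)) − y'^2 / sqrt(y (1 + y'^2))
    = 1 / sqrt(y (1 + y'^2)) = C.
Squaring and rearranging gives the first integral
    y (1 + y'^2) = 1/C^2 =: k   (constant).
Solving this first-order ODE by the substitution
    y = (k/2)(1 − cos θ)
yields the cycloid parameterisation
    x(θ) = (k/2)(θ − sin θ),   y(θ) = (k/2)(1 − cos θ).
The constant k is fixed by the endpoint condition.
Now fit the given lower endpoint (x1, y1) = (11π/2, 11). At the bottom of the first arch (θ = π), the parametric equations give
    y(π) = (k/2)(1 − cos π) = k,
    x(π) = (k/2)(π − sin π) = kπ/2.
Matching y(π) = 11 gives k = 11, consistent with x(π) = 11π/2. Therefore the specific cycloid is
    x(θ) = (11/2)(θ − sin θ),   y(θ) = (11/2)(1 − cos θ).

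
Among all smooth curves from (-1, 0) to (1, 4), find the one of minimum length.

Arc-length functional: J[y] = ∫ sqrt(1 + (y')^2) dx.
Lagrangian L = sqrt(1 + (y')^2) has no explicit y dependence, so ∂L/∂y = 0 and the Euler-Lagrange equation gives
    d/dx( y' / sqrt(1 + (y')^2) ) = 0  ⇒  y' / sqrt(1 + (y')^2) = const.
Hence y' is constant, so y(x) is affine.
Fitting the endpoints (-1, 0) and (1, 4):
    slope m = (4 − 0) / (1 − (-1)) = 2,
    intercept c = 0 − m·(-1) = 2.
Extremal: y(x) = 2 x + 2.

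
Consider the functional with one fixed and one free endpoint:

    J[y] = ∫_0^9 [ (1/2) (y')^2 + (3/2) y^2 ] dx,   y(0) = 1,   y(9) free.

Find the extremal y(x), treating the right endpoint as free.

The Lagrangian L = (1/2) (y')^2 + (3/2) y^2 gives
    ∂L/∂y = 3 y,   ∂L/∂y' = y'.
Euler-Lagrange: y'' − 3 y = 0.
With k = sqrt(3), the general solution is
    y(x) = A cosh(sqrt(3) x) + B sinh(sqrt(3) x).
Fixed left endpoint y(0) = 1 ⇒ A = 1.
The right endpoint x = 9 is free, so the natural (transversality) condition is ∂L/∂y' |_{x=9} = 0, i.e. y'(9) = 0.
Compute y'(x) = A k sinh(k x) + B k cosh(k x), so
    y'(9) = A k sinh(k·9) + B k cosh(k·9) = 0
    ⇒ B = −A tanh(k·9) = − tanh(sqrt(3)·9).
Therefore the extremal is
    y(x) = cosh(sqrt(3) x) − tanh(sqrt(3)·9) sinh(sqrt(3) x).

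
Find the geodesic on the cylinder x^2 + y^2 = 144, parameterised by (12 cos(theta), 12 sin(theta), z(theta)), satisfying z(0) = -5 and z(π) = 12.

Parameterise the cylinder of radius R = 12 as
    r(θ) = (12 cos θ, 12 sin θ, z(θ)).
The arc-length element is
    ds = sqrt(144 + (dz/dθ)^2) dθ,
so the Lagrangian is L = sqrt(144 + z'^2).
L depends on z' only, not on z or θ, so ∂L/∂z = 0 and
    ∂L/∂z' = z' / sqrt(144 + z'^2).
The Euler-Lagrange equation gives
    d/dθ( z' / sqrt(144 + z'^2) ) = 0,
so z' is constant. Integrating once:
    z(θ) = a θ + b,
a helix on the cylinder (a straight line when the cylinder is unrolled). The constants a, b are determined by the endpoint conditions.
With endpoint conditions z(0) = -5 and z(π) = 12: from z(0) = b we get b = -5, and a·π + -5 = 12 gives a = 17/π, so
    z(θ) = (17/π) θ − 5.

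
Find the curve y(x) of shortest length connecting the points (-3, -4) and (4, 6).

Arc-length functional: J[y] = ∫ sqrt(1 + (y')^2) dx.
Lagrangian L = sqrt(1 + (y')^2) has no explicit y dependence, so ∂L/∂y = 0 and the Euler-Lagrange equation gives
    d/dx( y' / sqrt(1 + (y')^2) ) = 0  ⇒  y' / sqrt(1 + (y')^2) = const.
Hence y' is constant, so y(x) is affine.
Fitting the endpoints (-3, -4) and (4, 6):
    slope m = (6 − (-4)) / (4 − (-3)) = 10/7,
    intercept c = (-4) − m·(-3) = 2/7.
Extremal: y(x) = (10/7) x + 2/7.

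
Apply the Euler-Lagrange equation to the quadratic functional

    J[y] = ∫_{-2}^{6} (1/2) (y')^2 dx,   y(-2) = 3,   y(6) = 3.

The Lagrangian is L = (1/2) (y')^2.
Compute ∂L/∂y = 0, ∂L/∂y' = y'.
The Euler-Lagrange equation d/dx(∂L/∂y') − ∂L/∂y = 0 reduces to
    y'' = 0.
Its general solution is
    y(x) = A x + B,
with A, B fixed by the endpoint conditions.
Applying the endpoint conditions y(-2) = 3 and y(6) = 3: solve A·-2 + B = 3 and A·6 + B = 3. Subtracting gives A(6 − -2) = 3 − 3, so A = 0, and B = 3 − A·-2 = 3. Therefore
    y(x) = 3.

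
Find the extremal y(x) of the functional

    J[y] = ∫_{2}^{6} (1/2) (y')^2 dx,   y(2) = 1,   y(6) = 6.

The Lagrangian is L = (1/2) (y')^2.
Compute ∂L/∂y = 0, ∂L/∂y' = y'.
The Euler-Lagrange equation d/dx(∂L/∂y') − ∂L/∂y = 0 reduces to
    y'' = 0.
Its general solution is
    y(x) = A x + B,
with A, B fixed by the endpoint conditions.
Applying the endpoint conditions y(2) = 1 and y(6) = 6: solve A·2 + B = 1 and A·6 + B = 6. Subtracting gives A(6 − 2) = 6 − 1, so A = 5/4, and B = 1 − A·2 = -3/2. Therefore
    y(x) = (5/4) x - 3/2.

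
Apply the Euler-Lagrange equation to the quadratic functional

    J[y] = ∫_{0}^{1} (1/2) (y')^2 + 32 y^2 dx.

The Lagrangian is L = (1/2) (y')^2 + 32 y^2.
Compute ∂L/∂y = 64y, ∂L/∂y' = y'.
The Euler-Lagrange equation d/dx(∂L/∂y') − ∂L/∂y = 0 reduces to
    y'' − 64 y = 0.
Its general solution is
    y(x) = A e^(8x) + B e^(−8x),
with A, B fixed by the endpoint conditions.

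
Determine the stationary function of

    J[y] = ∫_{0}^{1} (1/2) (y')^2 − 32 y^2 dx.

The Lagrangian is L = (1/2) (y')^2 − 32 y^2.
Compute ∂L/∂y = -64y, ∂L/∂y' = y'.
The Euler-Lagrange equation d/dx(∂L/∂y') − ∂L/∂y = 0 reduces to
    y'' + 64 y = 0.
Its general solution is
    y(x) = A sin(8x) + B cos(8x),
with A, B fixed by the endpoint conditions.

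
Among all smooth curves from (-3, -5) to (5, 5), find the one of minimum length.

Arc-length functional: J[y] = ∫ sqrt(1 + (y')^2) dx.
Lagrangian L = sqrt(1 + (y')^2) has no explicit y dependence, so ∂L/∂y = 0 and the Euler-Lagrange equation gives
    d/dx( y' / sqrt(1 + (y')^2) ) = 0  ⇒  y' / sqrt(1 + (y')^2) = const.
Hence y' is constant, so y(x) is affine.
Fitting the endpoints (-3, -5) and (5, 5):
    slope m = (5 − (-5)) / (5 − (-3)) = 5/4,
    intercept c = (-5) − m·(-3) = -5/4.
Extremal: y(x) = (5/4) x - 5/4.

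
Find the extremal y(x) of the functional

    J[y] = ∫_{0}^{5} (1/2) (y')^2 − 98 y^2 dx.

The Lagrangian is L = (1/2) (y')^2 − 98 y^2.
Compute ∂L/∂y = -196y, ∂L/∂y' = y'.
The Euler-Lagrange equation d/dx(∂L/∂y') − ∂L/∂y = 0 reduces to
    y'' + 196 y = 0.
Its general solution is
    y(x) = A sin(14x) + B cos(14x),
with A, B fixed by the endpoint conditions.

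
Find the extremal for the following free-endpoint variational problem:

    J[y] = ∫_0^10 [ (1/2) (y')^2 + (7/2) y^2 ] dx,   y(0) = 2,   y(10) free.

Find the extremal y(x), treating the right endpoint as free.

The Lagrangian L = (1/2) (y')^2 + (7/2) y^2 gives
    ∂L/∂y = 7 y,   ∂L/∂y' = y'.
Euler-Lagrange: y'' − 7 y = 0.
With k = sqrt(7), the general solution is
    y(x) = A cosh(sqrt(7) x) + B sinh(sqrt(7) x).
Fixed left endpoint y(0) = 2 ⇒ A = 2.
The right endpoint x = 10 is free, so the natural (transversality) condition is ∂L/∂y' |_{x=10} = 0, i.e. y'(10) = 0.
Compute y'(x) = A k sinh(k x) + B k cosh(k x), so
    y'(10) = A k sinh(k·10) + B k cosh(k·10) = 0
    ⇒ B = −A tanh(k·10) = − 2 tanh(sqrt(7)·10).
Therefore the extremal is
    y(x) = 2 cosh(sqrt(7) x) − 2 tanh(sqrt(7)·10) sinh(sqrt(7) x).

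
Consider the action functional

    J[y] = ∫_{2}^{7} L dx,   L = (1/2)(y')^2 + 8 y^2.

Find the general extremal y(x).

The Lagrangian is L = (1/2)(y')^2 + 8 y^2.
∂L/∂y = 16y.
∂L/∂y' = y'.
The Euler-Lagrange equation d/dx(∂L/∂y') − ∂L/∂y = 0 becomes:
    y'' - 16 y = 0
General solution: y(x) = A e^(4x) + B e^(-4x), where A and B are arbitrary constants fixed by the endpoint conditions.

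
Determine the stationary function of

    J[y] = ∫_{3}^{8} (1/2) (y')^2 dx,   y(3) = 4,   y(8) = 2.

The Lagrangian is L = (1/2) (y')^2.
Compute ∂L/∂y = 0, ∂L/∂y' = y'.
The Euler-Lagrange equation d/dx(∂L/∂y') − ∂L/∂y = 0 reduces to
    y'' = 0.
Its general solution is
    y(x) = A x + B,
with A, B fixed by the endpoint conditions.
Applying the endpoint conditions y(3) = 4 and y(8) = 2: solve A·3 + B = 4 and A·8 + B = 2. Subtracting gives A(8 − 3) = 2 − 4, so A = -2/5, and B = 4 − A·3 = 26/5. Therefore
    y(x) = (-2/5) x + 26/5.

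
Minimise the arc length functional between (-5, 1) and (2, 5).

Arc-length functional: J[y] = ∫ sqrt(1 + (y')^2) dx.
Lagrangian L = sqrt(1 + (y')^2) has no explicit y dependence, so ∂L/∂y = 0 and the Euler-Lagrange equation gives
    d/dx( y' / sqrt(1 + (y')^2) ) = 0  ⇒  y' / sqrt(1 + (y')^2) = const.
Hence y' is constant, so y(x) is affine.
Fitting the endpoints (-5, 1) and (2, 5):
    slope m = (5 − 1) / (2 − (-5)) = 4/7,
    intercept c = 1 − m·(-5) = 27/7.
Extremal: y(x) = (4/7) x + 27/7.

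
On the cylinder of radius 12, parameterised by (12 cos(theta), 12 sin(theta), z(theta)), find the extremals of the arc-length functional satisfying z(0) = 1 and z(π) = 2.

Parameterise the cylinder of radius R = 12 as
    r(θ) = (12 cos θ, 12 sin θ, z(θ)).
The arc-length element is
    ds = sqrt(144 + (dz/dθ)^2) dθ,
so the Lagrangian is L = sqrt(144 + z'^2).
L depends on z' only, not on z or θ, so ∂L/∂z = 0 and
    ∂L/∂z' = z' / sqrt(144 + z'^2).
The Euler-Lagrange equation gives
    d/dθ( z' / sqrt(144 + z'^2) ) = 0,
so z' is constant. Integrating once:
    z(θ) = a θ + b,
a helix on the cylinder (a straight line when the cylinder is unrolled). The constants a, b are determined by the endpoint conditions.
With endpoint conditions z(0) = 1 and z(π) = 2: from z(0) = b we get b = 1, and a·π + 1 = 2 gives a = 1/π, so
    z(θ) = (1/π) θ + 1.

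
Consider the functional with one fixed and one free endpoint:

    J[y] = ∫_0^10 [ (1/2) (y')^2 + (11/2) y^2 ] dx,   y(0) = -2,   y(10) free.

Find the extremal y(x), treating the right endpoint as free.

The Lagrangian L = (1/2) (y')^2 + (11/2) y^2 gives
    ∂L/∂y = 11 y,   ∂L/∂y' = y'.
Euler-Lagrange: y'' − 11 y = 0.
With k = sqrt(11), the general solution is
    y(x) = A cosh(sqrt(11) x) + B sinh(sqrt(11) x).
Fixed left endpoint y(0) = -2 ⇒ A = -2.
The right endpoint x = 10 is free, so the natural (transversality) condition is ∂L/∂y' |_{x=10} = 0, i.e. y'(10) = 0.
Compute y'(x) = A k sinh(k x) + B k cosh(k x), so
    y'(10) = A k sinh(k·10) + B k cosh(k·10) = 0
    ⇒ B = −A tanh(k·10) = 2 tanh(sqrt(11)·10).
Therefore the extremal is
    y(x) = −2 cosh(sqrt(11) x) + 2 tanh(sqrt(11)·10) sinh(sqrt(11) x).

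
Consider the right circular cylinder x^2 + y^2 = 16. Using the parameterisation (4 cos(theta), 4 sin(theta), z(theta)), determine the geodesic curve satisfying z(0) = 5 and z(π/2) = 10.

Parameterise the cylinder of radius R = 4 as
    r(θ) = (4 cos θ, 4 sin θ, z(θ)).
The arc-length element is
    ds = sqrt(16 + (dz/dθ)^2) dθ,
so the Lagrangian is L = sqrt(16 + z'^2).
L depends on z' only, not on z or θ, so ∂L/∂z = 0 and
    ∂L/∂z' = z' / sqrt(16 + z'^2).
The Euler-Lagrange equation gives
    d/dθ( z' / sqrt(16 + z'^2) ) = 0,
so z' is constant. Integrating once:
    z(θ) = a θ + b,
a helix on the cylinder (a straight line when the cylinder is unrolled). The constants a, b are determined by the endpoint conditions.
With endpoint conditions z(0) = 5 and z(π/2) = 10: from z(0) = b we get b = 5, and a·π/2 + 5 = 10 gives a = 10/π, so
    z(θ) = (10/π) θ + 5.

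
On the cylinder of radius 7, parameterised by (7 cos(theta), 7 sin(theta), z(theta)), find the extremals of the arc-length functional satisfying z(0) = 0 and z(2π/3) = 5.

Parameterise the cylinder of radius R = 7 as
    r(θ) = (7 cos θ, 7 sin θ, z(θ)).
The arc-length element is
    ds = sqrt(49 + (dz/dθ)^2) dθ,
so the Lagrangian is L = sqrt(49 + z'^2).
L depends on z' only, not on z or θ, so ∂L/∂z = 0 and
    ∂L/∂z' = z' / sqrt(49 + z'^2).
The Euler-Lagrange equation gives
    d/dθ( z' / sqrt(49 + z'^2) ) = 0,
so z' is constant. Integrating once:
    z(θ) = a θ + b,
a helix on the cylinder (a straight line when the cylinder is unrolled). The constants a, b are determined by the endpoint conditions.
With endpoint conditions z(0) = 0 and z(2π/3) = 5: from z(0) = b we get b = 0, and a·2π/3 + 0 = 5 gives a = 15/(2π), so
    z(θ) = (15/(2π)) θ.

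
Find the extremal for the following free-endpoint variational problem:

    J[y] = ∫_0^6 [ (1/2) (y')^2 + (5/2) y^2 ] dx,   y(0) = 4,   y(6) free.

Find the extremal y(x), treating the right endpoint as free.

The Lagrangian L = (1/2) (y')^2 + (5/2) y^2 gives
    ∂L/∂y = 5 y,   ∂L/∂y' = y'.
Euler-Lagrange: y'' − 5 y = 0.
With k = sqrt(5), the general solution is
    y(x) = A cosh(sqrt(5) x) + B sinh(sqrt(5) x).
Fixed left endpoint y(0) = 4 ⇒ A = 4.
The right endpoint x = 6 is free, so the natural (transversality) condition is ∂L/∂y' |_{x=6} = 0, i.e. y'(6) = 0.
Compute y'(x) = A k sinh(k x) + B k cosh(k x), so
    y'(6) = A k sinh(k·6) + B k cosh(k·6) = 0
    ⇒ B = −A tanh(k·6) = − 4 tanh(sqrt(5)·6).
Therefore the extremal is
    y(x) = 4 cosh(sqrt(5) x) − 4 tanh(sqrt(5)·6) sinh(sqrt(5) x).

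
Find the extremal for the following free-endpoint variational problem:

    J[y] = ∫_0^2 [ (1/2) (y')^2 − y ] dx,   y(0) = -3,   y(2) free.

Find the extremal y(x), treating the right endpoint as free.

The Lagrangian L = (1/2) (y')^2 − y gives
    ∂L/∂y = −1,   ∂L/∂y' = y'.
Euler-Lagrange: d/dx(y') − (−1) = 0, i.e. y'' + 1 = 0, so
    y(x) = −(1/2) x^2 + C1 x + C2.
Fixed left endpoint y(0) = -3 ⇒ C2 = -3.
The right endpoint x = 2 is free, so the natural (transversality) condition is ∂L/∂y' |_{x=2} = 0, i.e. y'(2) = 0.
Compute y'(x) = −1 x + C1, so y'(2) = −2 + C1 = 0 ⇒ C1 = 2.
Therefore the extremal is
    y(x) = −x^2/2 + 2 x − 3.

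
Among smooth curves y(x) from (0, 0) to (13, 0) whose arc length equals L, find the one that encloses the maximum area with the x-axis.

Set up the augmented Lagrangian using a multiplier λ for the length constraint:
    F(y, y') = y − λ sqrt(1 + y'^2).
F has no explicit x dependence, so the Beltrami identity yields a first integral
    F − y' ∂F/∂y' = C.
Compute ∂F/∂y' = −λ y' / sqrt(1 + y'^2). Then
    y − λ sqrt(1 + y'^2) + λ y'^2 / sqrt(1 + y'^2) = C
    ⇒  y − λ / sqrt(1 + y'^2) = C.
Solving for y' and integrating gives
    (x − a)^2 + (y − b)^2 = λ^2,
a circular arc of radius λ. The constants a, b are determined by the endpoint conditions y(0) = y(13) = 0, and λ is fixed implicitly by the length constraint
    ∫_{0}^{13} sqrt(1 + y'^2) dx = L.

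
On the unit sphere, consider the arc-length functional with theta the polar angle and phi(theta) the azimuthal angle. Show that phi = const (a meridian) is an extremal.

On the unit sphere with spherical coordinates (θ, φ), the induced metric is
    ds^2 = dθ^2 + sin^2(θ) dφ^2.
Using θ as the parameter, the arc-length functional becomes
    J[φ] = ∫ sqrt(1 + sin^2(θ) (dφ/dθ)^2) dθ.
So L = sqrt(1 + sin^2(θ) φ'^2). Compute
    ∂L/∂φ = 0  (L has no explicit φ dependence),
    ∂L/∂φ' = sin^2(θ) φ' / sqrt(1 + sin^2(θ) φ'^2).
For the candidate φ(θ) = c (constant), φ' = 0, so ∂L/∂φ' evaluated along the candidate vanishes, and ∂L/∂φ is identically zero. Hence
    d/dθ(∂L/∂φ') − ∂L/∂φ = 0
is satisfied. Therefore meridians φ = const are extremals of arc length — they are geodesics on the sphere.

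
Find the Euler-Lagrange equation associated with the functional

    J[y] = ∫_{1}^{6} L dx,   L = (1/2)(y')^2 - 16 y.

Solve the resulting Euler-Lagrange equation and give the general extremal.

The Lagrangian is L = (1/2)(y')^2 - 16 y.
∂L/∂y = -16.
∂L/∂y' = y'.
The Euler-Lagrange equation d/dx(∂L/∂y') − ∂L/∂y = 0 becomes:
    y'' + 16 = 0
General solution: y(x) = -8 x^2 + A x + B, where A and B are arbitrary constants fixed by the endpoint conditions.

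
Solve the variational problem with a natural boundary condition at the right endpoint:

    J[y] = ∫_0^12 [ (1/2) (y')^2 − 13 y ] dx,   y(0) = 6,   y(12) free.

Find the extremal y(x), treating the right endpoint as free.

The Lagrangian L = (1/2) (y')^2 − 13 y gives
    ∂L/∂y = −13,   ∂L/∂y' = y'.
Euler-Lagrange: d/dx(y') − (−13) = 0, i.e. y'' + 13 = 0, so
    y(x) = −(13/2) x^2 + C1 x + C2.
Fixed left endpoint y(0) = 6 ⇒ C2 = 6.
The right endpoint x = 12 is free, so the natural (transversality) condition is ∂L/∂y' |_{x=12} = 0, i.e. y'(12) = 0.
Compute y'(x) = −13 x + C1, so y'(12) = −156 + C1 = 0 ⇒ C1 = 156.
Therefore the extremal is
    y(x) = −(13/2) x^2 + 156 x + 6.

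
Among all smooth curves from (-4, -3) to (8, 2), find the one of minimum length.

Arc-length functional: J[y] = ∫ sqrt(1 + (y')^2) dx.
Lagrangian L = sqrt(1 + (y')^2) has no explicit y dependence, so ∂L/∂y = 0 and the Euler-Lagrange equation gives
    d/dx( y' / sqrt(1 + (y')^2) ) = 0  ⇒  y' / sqrt(1 + (y')^2) = const.
Hence y' is constant, so y(x) is affine.
Fitting the endpoints (-4, -3) and (8, 2):
    slope m = (2 − (-3)) / (8 − (-4)) = 5/12,
    intercept c = (-3) − m·(-4) = -4/3.
Extremal: y(x) = (5/12) x - 4/3.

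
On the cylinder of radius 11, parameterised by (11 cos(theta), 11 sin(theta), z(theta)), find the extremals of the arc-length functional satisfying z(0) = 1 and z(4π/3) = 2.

Parameterise the cylinder of radius R = 11 as
    r(θ) = (11 cos θ, 11 sin θ, z(θ)).
The arc-length element is
    ds = sqrt(121 + (dz/dθ)^2) dθ,
so the Lagrangian is L = sqrt(121 + z'^2).
L depends on z' only, not on z or θ, so ∂L/∂z = 0 and
    ∂L/∂z' = z' / sqrt(121 + z'^2).
The Euler-Lagrange equation gives
    d/dθ( z' / sqrt(121 + z'^2) ) = 0,
so z' is constant. Integrating once:
    z(θ) = a θ + b,
a helix on the cylinder (a straight line when the cylinder is unrolled). The constants a, b are determined by the endpoint conditions.
With endpoint conditions z(0) = 1 and z(4π/3) = 2: from z(0) = b we get b = 1, and a·4π/3 + 1 = 2 gives a = 3/(4π), so
    z(θ) = (3/(4π)) θ + 1.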